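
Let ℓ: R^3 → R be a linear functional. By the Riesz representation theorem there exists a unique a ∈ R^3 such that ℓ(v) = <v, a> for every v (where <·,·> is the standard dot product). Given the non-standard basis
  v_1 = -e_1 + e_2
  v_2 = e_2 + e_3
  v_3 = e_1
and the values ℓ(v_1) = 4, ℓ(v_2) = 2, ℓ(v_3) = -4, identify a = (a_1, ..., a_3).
a = (-4, 0, 2)

Write a = (a_1, ..., a_3) in the standard basis. For each basis vector v_i, ℓ(v_i) = <v_i, a> is a linear equation in the a_j's. Collect the n equations into a matrix system V a = ℓ, where row i of V is v_i (expressed in the standard basis). Since V is invertible (lower-triangular with 1s on the diagonal, up to permutation), solve by back-substitution:
  V =
[[-1, 1, 0],
 [0, 1, 1],
 [1, 0, 0]]
  V a = (4, 2, -4)
Solving gives a = (-4, 0, 2).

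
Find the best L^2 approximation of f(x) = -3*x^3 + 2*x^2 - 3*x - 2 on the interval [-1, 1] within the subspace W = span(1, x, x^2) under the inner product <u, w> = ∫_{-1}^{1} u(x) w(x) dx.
g(x) = 2*x^2 - 24*x/5 - 2

The best approximation g ∈ W is the orthogonal projection of f onto W. Writing g = a_0 + a_1 x + a_2 x^2, the coefficients solve the normal equations G · a = b where
  G_{ij} = <φ_i, φ_j> and b_i = <f, φ_i>, with φ_0 = 1, φ_1 = x, φ_2 = x^2.
G =
  [2, 0, 2/3]
  [0, 2/3, 0]
  [2/3, 0, 2/5],
b = (-8/3, -16/5, -8/15).
Solving gives a_0 = -2, a_1 = -24/5, a_2 = 2, so
  g(x) = 2*x^2 - 24*x/5 - 2.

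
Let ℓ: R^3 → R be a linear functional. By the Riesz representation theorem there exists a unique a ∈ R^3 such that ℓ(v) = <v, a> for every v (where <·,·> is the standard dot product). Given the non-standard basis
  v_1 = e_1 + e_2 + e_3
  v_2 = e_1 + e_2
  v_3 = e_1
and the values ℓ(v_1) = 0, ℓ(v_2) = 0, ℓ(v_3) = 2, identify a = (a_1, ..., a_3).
a = (2, -2, 0)

Write a = (a_1, ..., a_3) in the standard basis. For each basis vector v_i, ℓ(v_i) = <v_i, a> is a linear equation in the a_j's. Collect the n equations into a matrix system V a = ℓ, where row i of V is v_i (expressed in the standard basis). Since V is invertible (lower-triangular with 1s on the diagonal, up to permutation), solve by back-substitution:
  V =
[[1, 1, 1],
 [1, 1, 0],
 [1, 0, 0]]
  V a = (0, 0, 2)
Solving gives a = (2, -2, 0).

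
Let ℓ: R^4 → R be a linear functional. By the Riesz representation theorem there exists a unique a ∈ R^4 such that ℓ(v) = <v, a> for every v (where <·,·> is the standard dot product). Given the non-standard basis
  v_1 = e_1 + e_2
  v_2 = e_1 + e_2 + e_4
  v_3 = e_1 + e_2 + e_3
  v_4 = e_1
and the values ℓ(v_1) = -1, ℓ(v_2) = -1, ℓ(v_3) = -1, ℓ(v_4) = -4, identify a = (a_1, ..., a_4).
a = (-4, 3, 0, 0)

Write a = (a_1, ..., a_4) in the standard basis. For each basis vector v_i, ℓ(v_i) = <v_i, a> is a linear equation in the a_j's. Collect the n equations into a matrix system V a = ℓ, where row i of V is v_i (expressed in the standard basis). Since V is invertible (lower-triangular with 1s on the diagonal, up to permutation), solve by back-substitution:
  V =
[[1, 1, 0, 0],
 [1, 1, 0, 1],
 [1, 1, 1, 0],
 [1, 0, 0, 0]]
  V a = (-1, -1, -1, -4)
Solving gives a = (-4, 3, 0, 0).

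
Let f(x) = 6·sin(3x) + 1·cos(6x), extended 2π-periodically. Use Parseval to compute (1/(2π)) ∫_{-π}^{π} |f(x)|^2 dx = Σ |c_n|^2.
Σ |c_n|^2 = 37/2

Expand |f|^2 and use orthogonality of {sin(nx), cos(mx)} on [-π, π]:
  ∫_{-π}^{π} sin(nx)^2 dx = π, ∫ cos(mx)^2 dx = π, and cross terms integrate to 0.
So ∫_{-π}^{π} f(x)^2 dx = 6^2 · π + 1^2 · π = (36 + 1)π.
Divide by 2π: (36 + 1)/2 = 37/2.
By Parseval, this equals Σ |c_n|^2.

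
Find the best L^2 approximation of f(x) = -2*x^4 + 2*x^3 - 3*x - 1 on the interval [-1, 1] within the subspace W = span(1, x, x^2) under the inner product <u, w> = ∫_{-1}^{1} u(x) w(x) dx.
g(x) = -12*x^2/7 - 9*x/5 - 29/35

The best approximation g ∈ W is the orthogonal projection of f onto W. Writing g = a_0 + a_1 x + a_2 x^2, the coefficients solve the normal equations G · a = b where
  G_{ij} = <φ_i, φ_j> and b_i = <f, φ_i>, with φ_0 = 1, φ_1 = x, φ_2 = x^2.
G =
  [2, 0, 2/3]
  [0, 2/3, 0]
  [2/3, 0, 2/5],
b = (-14/5, -6/5, -26/21).
Solving gives a_0 = -29/35, a_1 = -9/5, a_2 = -12/7, so
  g(x) = -12*x^2/7 - 9*x/5 - 29/35.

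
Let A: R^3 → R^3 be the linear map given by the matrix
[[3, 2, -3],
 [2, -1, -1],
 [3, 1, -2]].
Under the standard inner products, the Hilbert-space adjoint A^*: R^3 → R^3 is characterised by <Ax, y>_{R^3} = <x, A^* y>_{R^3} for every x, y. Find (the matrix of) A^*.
A^* = A^T =
[[3, 2, 3],
 [2, -1, 1],
 [-3, -1, -2]]

For real matrices with standard dot products, the defining identity <Ax, y> = <x, A^* y> gives (Ax)^T y = x^T (A^*) y, i.e. x^T A^T y = x^T (A^*) y. Since this holds for all x, y, we must have A^* = A^T. Therefore
A^* =
[[3, 2, 3],
 [2, -1, 1],
 [-3, -1, -2]].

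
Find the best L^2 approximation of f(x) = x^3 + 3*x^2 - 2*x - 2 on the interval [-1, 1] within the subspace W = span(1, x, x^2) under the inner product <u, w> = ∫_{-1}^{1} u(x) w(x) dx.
g(x) = 3*x^2 - 7*x/5 - 2

The best approximation g ∈ W is the orthogonal projection of f onto W. Writing g = a_0 + a_1 x + a_2 x^2, the coefficients solve the normal equations G · a = b where
  G_{ij} = <φ_i, φ_j> and b_i = <f, φ_i>, with φ_0 = 1, φ_1 = x, φ_2 = x^2.
G =
  [2, 0, 2/3]
  [0, 2/3, 0]
  [2/3, 0, 2/5],
b = (-2, -14/15, -2/15).
Solving gives a_0 = -2, a_1 = -7/5, a_2 = 3, so
  g(x) = 3*x^2 - 7*x/5 - 2.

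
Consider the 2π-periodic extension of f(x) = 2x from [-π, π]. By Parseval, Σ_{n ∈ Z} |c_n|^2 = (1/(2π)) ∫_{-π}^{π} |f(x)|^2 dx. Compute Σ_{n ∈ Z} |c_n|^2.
Σ |c_n|^2 = 4π^2/3

Expand and integrate term by term over [-π, π]:
  ∫ (2x)^2 dx = 4·(2π^3/3); ∫ 2·2·(0)·x dx = 0 (odd integrand); ∫ 0^2 dx = 0·2π.
So (1/(2π)) ∫_{-π}^{π} (2x)^2 dx = 4π^2/3 + 0 = 4π^2/3.
Parseval ⇒ Σ |c_n|^2 = 4π^2/3.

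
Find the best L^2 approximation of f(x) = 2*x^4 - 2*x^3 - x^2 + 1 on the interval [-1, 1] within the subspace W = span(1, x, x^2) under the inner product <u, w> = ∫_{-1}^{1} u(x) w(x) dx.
g(x) = 5*x^2/7 - 6*x/5 + 29/35

The best approximation g ∈ W is the orthogonal projection of f onto W. Writing g = a_0 + a_1 x + a_2 x^2, the coefficients solve the normal equations G · a = b where
  G_{ij} = <φ_i, φ_j> and b_i = <f, φ_i>, with φ_0 = 1, φ_1 = x, φ_2 = x^2.
G =
  [2, 0, 2/3]
  [0, 2/3, 0]
  [2/3, 0, 2/5],
b = (32/15, -4/5, 88/105).
Solving gives a_0 = 29/35, a_1 = -6/5, a_2 = 5/7, so
  g(x) = 5*x^2/7 - 6*x/5 + 29/35.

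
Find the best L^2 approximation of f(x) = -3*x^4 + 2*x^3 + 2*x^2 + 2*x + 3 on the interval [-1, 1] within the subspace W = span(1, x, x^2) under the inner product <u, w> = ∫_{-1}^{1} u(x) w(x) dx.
g(x) = -4*x^2/7 + 16*x/5 + 114/35

The best approximation g ∈ W is the orthogonal projection of f onto W. Writing g = a_0 + a_1 x + a_2 x^2, the coefficients solve the normal equations G · a = b where
  G_{ij} = <φ_i, φ_j> and b_i = <f, φ_i>, with φ_0 = 1, φ_1 = x, φ_2 = x^2.
G =
  [2, 0, 2/3]
  [0, 2/3, 0]
  [2/3, 0, 2/5],
b = (92/15, 32/15, 68/35).
Solving gives a_0 = 114/35, a_1 = 16/5, a_2 = -4/7, so
  g(x) = -4*x^2/7 + 16*x/5 + 114/35.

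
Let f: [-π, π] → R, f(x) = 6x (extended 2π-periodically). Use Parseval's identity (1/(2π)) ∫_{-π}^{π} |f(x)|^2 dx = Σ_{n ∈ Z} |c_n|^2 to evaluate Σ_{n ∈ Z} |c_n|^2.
Σ |c_n|^2 = 12π^2

Expand and integrate term by term over [-π, π]:
  ∫ (6x)^2 dx = 36·(2π^3/3); ∫ 2·6·(0)·x dx = 0 (odd integrand); ∫ 0^2 dx = 0·2π.
So (1/(2π)) ∫_{-π}^{π} (6x)^2 dx = 36π^2/3 + 0 = 12π^2.
Parseval ⇒ Σ |c_n|^2 = 12π^2.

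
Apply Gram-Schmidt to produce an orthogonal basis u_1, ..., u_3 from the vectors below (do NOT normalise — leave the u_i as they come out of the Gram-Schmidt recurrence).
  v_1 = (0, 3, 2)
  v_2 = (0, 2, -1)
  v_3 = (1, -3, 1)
Orthogonal basis:
  u_1 = (0, 3, 2)
  u_2 = (0, 14/13, -21/13)
  u_3 = (1, 0, 0)

Apply the Gram-Schmidt recurrence
  u_1 = v_1
  u_i = v_i − Σ_{j<i} ((v_i · u_j) / (u_j · u_j)) · u_j.

Step by step this gives:
  u_1 = (0, 3, 2)
  u_2 = (0, 14/13, -21/13)
  u_3 = (1, 0, 0)

Orthogonality check:
  u_2 · u_1 = 0 (should be 0)
  u_3 · u_1 = 0 (should be 0)
  u_3 · u_2 = 0 (should be 0)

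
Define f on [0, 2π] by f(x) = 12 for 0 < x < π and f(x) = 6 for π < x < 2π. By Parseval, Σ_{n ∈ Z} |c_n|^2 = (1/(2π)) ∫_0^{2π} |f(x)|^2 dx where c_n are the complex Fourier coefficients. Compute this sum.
Σ |c_n|^2 = 90

Parseval equates the L^2 energy of f (normalised by 1/(2π)) with the ℓ^2 sum of its Fourier coefficients: (1/(2π)) ∫_0^{2π} |f|^2 = Σ |c_n|^2.
Compute the left side: (1/(2π)) [∫_0^π 12^2 dx + ∫_π^{2π} 6^2 dx] = (1/(2π)) · (144π + 36π) = (144 + 36)/2 = 90.
So Σ_{n ∈ Z} |c_n|^2 = 90.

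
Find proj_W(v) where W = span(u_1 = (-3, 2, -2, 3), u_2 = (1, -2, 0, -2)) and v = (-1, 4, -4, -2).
proj_W(v) = (-9/5, 2/5, -8/5, 6/5)

Set up U = [u_1 | ... | u_2] ∈ R^(4×2). The projector onto W = col(U) is P = U (U^T U)^(-1) U^T.
Compute U^T U =
  [26, -13]
  [-13, 9],
and U^T v = (13, -5).
Solve U^T U · c = U^T v for the coefficients: c = (4/5, 3/5). The projection is proj_W(v) = U c.
Check: (v - proj_W(v)) · u_1 = 0  (should be 0).
Check: (v - proj_W(v)) · u_2 = 0  (should be 0).
Result: proj_W(v) = (-9/5, 2/5, -8/5, 6/5).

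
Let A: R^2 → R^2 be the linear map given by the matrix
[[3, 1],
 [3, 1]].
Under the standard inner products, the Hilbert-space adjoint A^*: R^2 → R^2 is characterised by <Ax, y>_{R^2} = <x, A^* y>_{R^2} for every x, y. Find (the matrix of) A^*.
A^* = A^T =
[[3, 3],
 [1, 1]]

For real matrices with standard dot products, the defining identity <Ax, y> = <x, A^* y> gives (Ax)^T y = x^T (A^*) y, i.e. x^T A^T y = x^T (A^*) y. Since this holds for all x, y, we must have A^* = A^T. Therefore
A^* =
[[3, 3],
 [1, 1]].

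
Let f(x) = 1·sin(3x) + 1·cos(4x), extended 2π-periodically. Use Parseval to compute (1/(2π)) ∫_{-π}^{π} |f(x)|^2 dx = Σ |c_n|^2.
Σ |c_n|^2 = 1

Expand |f|^2 and use orthogonality of {sin(nx), cos(mx)} on [-π, π]:
  ∫_{-π}^{π} sin(nx)^2 dx = π, ∫ cos(mx)^2 dx = π, and cross terms integrate to 0.
So ∫_{-π}^{π} f(x)^2 dx = 1^2 · π + 1^2 · π = (1 + 1)π.
Divide by 2π: (1 + 1)/2 = 1.
By Parseval, this equals Σ |c_n|^2.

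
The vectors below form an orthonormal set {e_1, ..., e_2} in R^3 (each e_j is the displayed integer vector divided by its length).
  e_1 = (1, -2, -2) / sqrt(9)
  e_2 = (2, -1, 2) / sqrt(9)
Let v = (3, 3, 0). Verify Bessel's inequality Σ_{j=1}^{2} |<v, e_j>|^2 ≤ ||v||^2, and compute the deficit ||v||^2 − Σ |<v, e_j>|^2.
Σ |<v, e_j>|^2 = 2; ||v||^2 = 18; deficit = 16

Write each e_j = u_j / sqrt(<u_j, u_j>) where u_j is the displayed integer vector. Then <v, e_j> = <v, u_j> / sqrt(<u_j, u_j>), so |<v, e_j>|^2 = <v, u_j>^2 / <u_j, u_j>.
Coefficients: <v, e_1> = -3/sqrt(9), <v, e_2> = 3/sqrt(9).
Square and sum: Σ |<v, e_j>|^2 = 2.
Compute ||v||^2 = v·v = 18.
Deficit = 18 − 2 = 16 ≥ 0, confirming Bessel's inequality. (The deficit equals ||v − Σ <v,e_j> e_j||^2, the squared distance from v to span{e_j}.)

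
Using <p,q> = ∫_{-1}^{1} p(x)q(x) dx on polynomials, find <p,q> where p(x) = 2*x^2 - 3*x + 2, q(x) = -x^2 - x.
<p,q> = -2/15

Expand the product: p(x)·q(x) = -2*x^4 + x^3 + x^2 - 2*x.
∫_{-1}^{1} of each monomial x^k gives [2/(k+1) if k even, 0 if k odd]. Integrating term-by-term (or equivalently evaluating the antiderivative F(x) = -2*x^5/5 + x^4/4 + x^3/3 - x^2 at the endpoints):
  F(1) − F(−1) = -49/60 − (-41/60) = -2/15.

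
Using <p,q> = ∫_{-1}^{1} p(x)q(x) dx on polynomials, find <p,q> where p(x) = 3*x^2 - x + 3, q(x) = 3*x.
<p,q> = -2

Expand the product: p(x)·q(x) = 9*x^3 - 3*x^2 + 9*x.
∫_{-1}^{1} of each monomial x^k gives [2/(k+1) if k even, 0 if k odd]. Integrating term-by-term (or equivalently evaluating the antiderivative F(x) = 9*x^4/4 - x^3 + 9*x^2/2 at the endpoints):
  F(1) − F(−1) = 23/4 − (31/4) = -2.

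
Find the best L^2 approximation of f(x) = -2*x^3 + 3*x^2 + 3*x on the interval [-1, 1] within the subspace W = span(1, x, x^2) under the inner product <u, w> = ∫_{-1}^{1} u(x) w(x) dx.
g(x) = 3*x^2 + 9*x/5

The best approximation g ∈ W is the orthogonal projection of f onto W. Writing g = a_0 + a_1 x + a_2 x^2, the coefficients solve the normal equations G · a = b where
  G_{ij} = <φ_i, φ_j> and b_i = <f, φ_i>, with φ_0 = 1, φ_1 = x, φ_2 = x^2.
G =
  [2, 0, 2/3]
  [0, 2/3, 0]
  [2/3, 0, 2/5],
b = (2, 6/5, 6/5).
Solving gives a_0 = 0, a_1 = 9/5, a_2 = 3, so
  g(x) = 3*x^2 + 9*x/5.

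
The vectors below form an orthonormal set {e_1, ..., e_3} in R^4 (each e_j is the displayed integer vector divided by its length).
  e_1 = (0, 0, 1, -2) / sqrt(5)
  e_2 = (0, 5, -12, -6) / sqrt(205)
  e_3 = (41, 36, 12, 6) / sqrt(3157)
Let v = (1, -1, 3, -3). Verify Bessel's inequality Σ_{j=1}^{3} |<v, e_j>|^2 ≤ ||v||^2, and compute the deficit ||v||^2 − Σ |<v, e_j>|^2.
Σ |<v, e_j>|^2 = 1459/77; ||v||^2 = 20; deficit = 81/77

Write each e_j = u_j / sqrt(<u_j, u_j>) where u_j is the displayed integer vector. Then <v, e_j> = <v, u_j> / sqrt(<u_j, u_j>), so |<v, e_j>|^2 = <v, u_j>^2 / <u_j, u_j>.
Coefficients: <v, e_1> = 9/sqrt(5), <v, e_2> = -23/sqrt(205), <v, e_3> = 23/sqrt(3157).
Square and sum: Σ |<v, e_j>|^2 = 1459/77.
Compute ||v||^2 = v·v = 20.
Deficit = 20 − 1459/77 = 81/77 ≥ 0, confirming Bessel's inequality. (The deficit equals ||v − Σ <v,e_j> e_j||^2, the squared distance from v to span{e_j}.)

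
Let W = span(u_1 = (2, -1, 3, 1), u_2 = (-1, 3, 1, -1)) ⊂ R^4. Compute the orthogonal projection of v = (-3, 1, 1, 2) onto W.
proj_W(v) = (-29/57, 24/19, 14/57, -26/57)

Set up U = [u_1 | ... | u_2] ∈ R^(4×2). The projector onto W = col(U) is P = U (U^T U)^(-1) U^T.
Compute U^T U =
  [15, -3]
  [-3, 12],
and U^T v = (-2, 5).
Solve U^T U · c = U^T v for the coefficients: c = (-1/19, 23/57). The projection is proj_W(v) = U c.
Check: (v - proj_W(v)) · u_1 = 0  (should be 0).
Check: (v - proj_W(v)) · u_2 = 0  (should be 0).
Result: proj_W(v) = (-29/57, 24/19, 14/57, -26/57).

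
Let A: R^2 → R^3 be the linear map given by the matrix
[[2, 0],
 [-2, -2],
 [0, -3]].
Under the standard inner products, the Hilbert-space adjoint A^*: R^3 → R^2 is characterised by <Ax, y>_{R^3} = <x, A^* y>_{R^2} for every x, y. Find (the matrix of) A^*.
A^* = A^T =
[[2, -2, 0],
 [0, -2, -3]]

For real matrices with standard dot products, the defining identity <Ax, y> = <x, A^* y> gives (Ax)^T y = x^T (A^*) y, i.e. x^T A^T y = x^T (A^*) y. Since this holds for all x, y, we must have A^* = A^T. Therefore
A^* =
[[2, -2, 0],
 [0, -2, -3]].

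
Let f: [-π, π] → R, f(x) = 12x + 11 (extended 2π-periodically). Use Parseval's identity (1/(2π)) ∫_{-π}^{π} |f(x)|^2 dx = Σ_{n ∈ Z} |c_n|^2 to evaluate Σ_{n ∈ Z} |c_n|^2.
Σ |c_n|^2 = 48π^2 + 121

Expand and integrate term by term over [-π, π]:
  ∫ (12x)^2 dx = 144·(2π^3/3); ∫ 2·12·(11)·x dx = 0 (odd integrand); ∫ 11^2 dx = 121·2π.
So (1/(2π)) ∫_{-π}^{π} (12x + 11)^2 dx = 144π^2/3 + 121 = 48π^2 + 121.
Parseval ⇒ Σ |c_n|^2 = 48π^2 + 121.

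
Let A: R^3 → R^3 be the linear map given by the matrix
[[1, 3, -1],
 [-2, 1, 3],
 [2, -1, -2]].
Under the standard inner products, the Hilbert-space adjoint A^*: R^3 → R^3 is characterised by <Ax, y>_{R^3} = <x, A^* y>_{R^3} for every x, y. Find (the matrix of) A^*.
A^* = A^T =
[[1, -2, 2],
 [3, 1, -1],
 [-1, 3, -2]]

For real matrices with standard dot products, the defining identity <Ax, y> = <x, A^* y> gives (Ax)^T y = x^T (A^*) y, i.e. x^T A^T y = x^T (A^*) y. Since this holds for all x, y, we must have A^* = A^T. Therefore
A^* =
[[1, -2, 2],
 [3, 1, -1],
 [-1, 3, -2]].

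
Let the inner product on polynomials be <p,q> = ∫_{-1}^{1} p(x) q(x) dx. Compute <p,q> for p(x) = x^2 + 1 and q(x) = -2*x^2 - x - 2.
<p,q> = -112/15

Expand the product: p(x)·q(x) = -2*x^4 - x^3 - 4*x^2 - x - 2.
∫_{-1}^{1} of each monomial x^k gives [2/(k+1) if k even, 0 if k odd]. Integrating term-by-term (or equivalently evaluating the antiderivative F(x) = -2*x^5/5 - x^4/4 - 4*x^3/3 - x^2/2 - 2*x at the endpoints):
  F(1) − F(−1) = -269/60 − (179/60) = -112/15.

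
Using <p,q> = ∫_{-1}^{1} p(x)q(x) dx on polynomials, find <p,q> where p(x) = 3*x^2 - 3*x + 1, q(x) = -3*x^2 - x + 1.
<p,q> = 2/5

Expand the product: p(x)·q(x) = -9*x^4 + 6*x^3 + 3*x^2 - 4*x + 1.
∫_{-1}^{1} of each monomial x^k gives [2/(k+1) if k even, 0 if k odd]. Integrating term-by-term (or equivalently evaluating the antiderivative F(x) = -9*x^5/5 + 3*x^4/2 + x^3 - 2*x^2 + x at the endpoints):
  F(1) − F(−1) = -3/10 − (-7/10) = 2/5.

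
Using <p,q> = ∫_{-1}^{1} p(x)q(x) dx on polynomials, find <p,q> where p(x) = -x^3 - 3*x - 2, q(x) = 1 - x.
<p,q> = -8/5

Expand the product: p(x)·q(x) = x^4 - x^3 + 3*x^2 - x - 2.
∫_{-1}^{1} of each monomial x^k gives [2/(k+1) if k even, 0 if k odd]. Integrating term-by-term (or equivalently evaluating the antiderivative F(x) = x^5/5 - x^4/4 + x^3 - x^2/2 - 2*x at the endpoints):
  F(1) − F(−1) = -31/20 − (1/20) = -8/5.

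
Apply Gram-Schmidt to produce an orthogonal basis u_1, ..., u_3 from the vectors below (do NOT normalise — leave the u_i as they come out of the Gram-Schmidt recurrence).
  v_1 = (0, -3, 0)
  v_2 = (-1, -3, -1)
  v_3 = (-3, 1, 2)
Orthogonal basis:
  u_1 = (0, -3, 0)
  u_2 = (-1, 0, -1)
  u_3 = (-5/2, 0, 5/2)

Apply the Gram-Schmidt recurrence
  u_1 = v_1
  u_i = v_i − Σ_{j<i} ((v_i · u_j) / (u_j · u_j)) · u_j.

Step by step this gives:
  u_1 = (0, -3, 0)
  u_2 = (-1, 0, -1)
  u_3 = (-5/2, 0, 5/2)

Orthogonality check:
  u_2 · u_1 = 0 (should be 0)
  u_3 · u_1 = 0 (should be 0)
  u_3 · u_2 = 0 (should be 0)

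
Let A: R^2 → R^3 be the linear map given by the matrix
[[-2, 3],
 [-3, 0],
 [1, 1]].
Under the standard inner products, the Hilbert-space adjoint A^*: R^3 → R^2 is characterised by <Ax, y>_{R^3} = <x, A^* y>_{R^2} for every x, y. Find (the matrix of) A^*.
A^* = A^T =
[[-2, -3, 1],
 [3, 0, 1]]

For real matrices with standard dot products, the defining identity <Ax, y> = <x, A^* y> gives (Ax)^T y = x^T (A^*) y, i.e. x^T A^T y = x^T (A^*) y. Since this holds for all x, y, we must have A^* = A^T. Therefore
A^* =
[[-2, -3, 1],
 [3, 0, 1]].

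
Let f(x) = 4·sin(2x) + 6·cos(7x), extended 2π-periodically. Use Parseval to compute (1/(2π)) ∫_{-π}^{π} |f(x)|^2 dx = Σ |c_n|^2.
Σ |c_n|^2 = 26

Expand |f|^2 and use orthogonality of {sin(nx), cos(mx)} on [-π, π]:
  ∫_{-π}^{π} sin(nx)^2 dx = π, ∫ cos(mx)^2 dx = π, and cross terms integrate to 0.
So ∫_{-π}^{π} f(x)^2 dx = 4^2 · π + 6^2 · π = (16 + 36)π.
Divide by 2π: (16 + 36)/2 = 26.
By Parseval, this equals Σ |c_n|^2.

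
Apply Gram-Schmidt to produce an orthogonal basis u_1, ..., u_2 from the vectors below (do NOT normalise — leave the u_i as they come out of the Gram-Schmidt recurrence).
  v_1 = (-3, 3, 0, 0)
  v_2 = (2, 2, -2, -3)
Orthogonal basis:
  u_1 = (-3, 3, 0, 0)
  u_2 = (2, 2, -2, -3)

Apply the Gram-Schmidt recurrence
  u_1 = v_1
  u_i = v_i − Σ_{j<i} ((v_i · u_j) / (u_j · u_j)) · u_j.

Step by step this gives:
  u_1 = (-3, 3, 0, 0)
  u_2 = (2, 2, -2, -3)

Orthogonality check:
  u_2 · u_1 = 0 (should be 0)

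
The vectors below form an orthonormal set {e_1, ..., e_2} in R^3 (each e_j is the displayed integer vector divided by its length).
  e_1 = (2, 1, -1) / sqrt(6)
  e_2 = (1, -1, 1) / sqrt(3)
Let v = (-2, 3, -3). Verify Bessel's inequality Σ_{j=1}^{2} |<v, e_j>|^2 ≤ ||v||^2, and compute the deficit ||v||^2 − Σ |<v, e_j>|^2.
Σ |<v, e_j>|^2 = 22; ||v||^2 = 22; deficit = 0

Write each e_j = u_j / sqrt(<u_j, u_j>) where u_j is the displayed integer vector. Then <v, e_j> = <v, u_j> / sqrt(<u_j, u_j>), so |<v, e_j>|^2 = <v, u_j>^2 / <u_j, u_j>.
Coefficients: <v, e_1> = 2/sqrt(6), <v, e_2> = -8/sqrt(3).
Square and sum: Σ |<v, e_j>|^2 = 22.
Compute ||v||^2 = v·v = 22.
Deficit = 22 − 22 = 0 ≥ 0, confirming Bessel's inequality. (The deficit equals ||v − Σ <v,e_j> e_j||^2, the squared distance from v to span{e_j}.)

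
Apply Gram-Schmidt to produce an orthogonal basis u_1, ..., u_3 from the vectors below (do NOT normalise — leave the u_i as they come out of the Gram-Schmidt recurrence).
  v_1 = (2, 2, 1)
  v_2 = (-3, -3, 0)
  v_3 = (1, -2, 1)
Orthogonal basis:
  u_1 = (2, 2, 1)
  u_2 = (-1/3, -1/3, 4/3)
  u_3 = (3/2, -3/2, 0)

Apply the Gram-Schmidt recurrence
  u_1 = v_1
  u_i = v_i − Σ_{j<i} ((v_i · u_j) / (u_j · u_j)) · u_j.

Step by step this gives:
  u_1 = (2, 2, 1)
  u_2 = (-1/3, -1/3, 4/3)
  u_3 = (3/2, -3/2, 0)

Orthogonality check:
  u_2 · u_1 = 0 (should be 0)
  u_3 · u_1 = 0 (should be 0)
  u_3 · u_2 = 0 (should be 0)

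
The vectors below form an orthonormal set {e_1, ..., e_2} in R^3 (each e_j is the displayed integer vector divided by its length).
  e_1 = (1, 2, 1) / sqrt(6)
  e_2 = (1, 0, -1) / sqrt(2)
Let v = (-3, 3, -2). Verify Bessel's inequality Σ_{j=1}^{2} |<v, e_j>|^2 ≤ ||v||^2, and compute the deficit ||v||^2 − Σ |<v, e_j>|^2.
Σ |<v, e_j>|^2 = 2/3; ||v||^2 = 22; deficit = 64/3

Write each e_j = u_j / sqrt(<u_j, u_j>) where u_j is the displayed integer vector. Then <v, e_j> = <v, u_j> / sqrt(<u_j, u_j>), so |<v, e_j>|^2 = <v, u_j>^2 / <u_j, u_j>.
Coefficients: <v, e_1> = 1/sqrt(6), <v, e_2> = -1/sqrt(2).
Square and sum: Σ |<v, e_j>|^2 = 2/3.
Compute ||v||^2 = v·v = 22.
Deficit = 22 − 2/3 = 64/3 ≥ 0, confirming Bessel's inequality. (The deficit equals ||v − Σ <v,e_j> e_j||^2, the squared distance from v to span{e_j}.)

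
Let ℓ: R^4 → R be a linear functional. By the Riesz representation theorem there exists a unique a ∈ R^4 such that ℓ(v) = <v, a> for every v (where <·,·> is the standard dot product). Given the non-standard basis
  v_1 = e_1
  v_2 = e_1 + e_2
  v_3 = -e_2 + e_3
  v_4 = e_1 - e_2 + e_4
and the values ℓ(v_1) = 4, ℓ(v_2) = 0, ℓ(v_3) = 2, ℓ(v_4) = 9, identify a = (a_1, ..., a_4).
a = (4, -4, -2, 1)

Write a = (a_1, ..., a_4) in the standard basis. For each basis vector v_i, ℓ(v_i) = <v_i, a> is a linear equation in the a_j's. Collect the n equations into a matrix system V a = ℓ, where row i of V is v_i (expressed in the standard basis). Since V is invertible (lower-triangular with 1s on the diagonal, up to permutation), solve by back-substitution:
  V =
[[1, 0, 0, 0],
 [1, 1, 0, 0],
 [0, -1, 1, 0],
 [1, -1, 0, 1]]
  V a = (4, 0, 2, 9)
Solving gives a = (4, -4, -2, 1).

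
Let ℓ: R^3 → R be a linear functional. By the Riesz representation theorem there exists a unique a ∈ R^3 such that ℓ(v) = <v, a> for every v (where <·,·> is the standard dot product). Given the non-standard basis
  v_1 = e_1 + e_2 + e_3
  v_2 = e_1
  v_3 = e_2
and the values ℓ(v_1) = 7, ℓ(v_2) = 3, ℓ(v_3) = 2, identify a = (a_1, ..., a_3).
a = (3, 2, 2)

Write a = (a_1, ..., a_3) in the standard basis. For each basis vector v_i, ℓ(v_i) = <v_i, a> is a linear equation in the a_j's. Collect the n equations into a matrix system V a = ℓ, where row i of V is v_i (expressed in the standard basis). Since V is invertible (lower-triangular with 1s on the diagonal, up to permutation), solve by back-substitution:
  V =
[[1, 1, 1],
 [1, 0, 0],
 [0, 1, 0]]
  V a = (7, 3, 2)
Solving gives a = (3, 2, 2).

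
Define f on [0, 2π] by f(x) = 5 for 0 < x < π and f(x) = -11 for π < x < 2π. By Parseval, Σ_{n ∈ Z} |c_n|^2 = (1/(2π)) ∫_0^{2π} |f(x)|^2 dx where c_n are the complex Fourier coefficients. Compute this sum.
Σ |c_n|^2 = 73

Parseval equates the L^2 energy of f (normalised by 1/(2π)) with the ℓ^2 sum of its Fourier coefficients: (1/(2π)) ∫_0^{2π} |f|^2 = Σ |c_n|^2.
Compute the left side: (1/(2π)) [∫_0^π 5^2 dx + ∫_π^{2π} (-11)^2 dx] = (1/(2π)) · (25π + 121π) = (25 + 121)/2 = 73.
So Σ_{n ∈ Z} |c_n|^2 = 73.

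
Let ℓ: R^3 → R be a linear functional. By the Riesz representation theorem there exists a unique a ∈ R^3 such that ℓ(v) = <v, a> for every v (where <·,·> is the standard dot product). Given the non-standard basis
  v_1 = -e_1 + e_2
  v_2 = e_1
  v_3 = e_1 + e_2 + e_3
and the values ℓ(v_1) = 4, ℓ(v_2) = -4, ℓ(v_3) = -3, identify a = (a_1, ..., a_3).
a = (-4, 0, 1)

Write a = (a_1, ..., a_3) in the standard basis. For each basis vector v_i, ℓ(v_i) = <v_i, a> is a linear equation in the a_j's. Collect the n equations into a matrix system V a = ℓ, where row i of V is v_i (expressed in the standard basis). Since V is invertible (lower-triangular with 1s on the diagonal, up to permutation), solve by back-substitution:
  V =
[[-1, 1, 0],
 [1, 0, 0],
 [1, 1, 1]]
  V a = (4, -4, -3)
Solving gives a = (-4, 0, 1).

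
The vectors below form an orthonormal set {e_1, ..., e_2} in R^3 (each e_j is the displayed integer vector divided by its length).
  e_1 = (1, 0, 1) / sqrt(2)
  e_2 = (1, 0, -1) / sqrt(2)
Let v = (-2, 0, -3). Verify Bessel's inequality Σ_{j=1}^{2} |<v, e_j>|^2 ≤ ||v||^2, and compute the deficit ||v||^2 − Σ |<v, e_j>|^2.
Σ |<v, e_j>|^2 = 13; ||v||^2 = 13; deficit = 0

Write each e_j = u_j / sqrt(<u_j, u_j>) where u_j is the displayed integer vector. Then <v, e_j> = <v, u_j> / sqrt(<u_j, u_j>), so |<v, e_j>|^2 = <v, u_j>^2 / <u_j, u_j>.
Coefficients: <v, e_1> = -5/sqrt(2), <v, e_2> = 1/sqrt(2).
Square and sum: Σ |<v, e_j>|^2 = 13.
Compute ||v||^2 = v·v = 13.
Deficit = 13 − 13 = 0 ≥ 0, confirming Bessel's inequality. (The deficit equals ||v − Σ <v,e_j> e_j||^2, the squared distance from v to span{e_j}.)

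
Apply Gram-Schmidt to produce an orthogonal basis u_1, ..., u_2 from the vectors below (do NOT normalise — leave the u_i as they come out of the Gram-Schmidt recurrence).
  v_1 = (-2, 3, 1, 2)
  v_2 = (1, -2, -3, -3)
Orthogonal basis:
  u_1 = (-2, 3, 1, 2)
  u_2 = (-8/9, 5/6, -37/18, -10/9)

Apply the Gram-Schmidt recurrence
  u_1 = v_1
  u_i = v_i − Σ_{j<i} ((v_i · u_j) / (u_j · u_j)) · u_j.

Step by step this gives:
  u_1 = (-2, 3, 1, 2)
  u_2 = (-8/9, 5/6, -37/18, -10/9)

Orthogonality check:
  u_2 · u_1 = 0 (should be 0)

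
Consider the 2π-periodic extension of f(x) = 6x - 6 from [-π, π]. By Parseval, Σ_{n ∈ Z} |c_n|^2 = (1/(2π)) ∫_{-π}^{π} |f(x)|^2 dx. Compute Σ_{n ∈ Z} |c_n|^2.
Σ |c_n|^2 = 12π^2 + 36

Expand and integrate term by term over [-π, π]:
  ∫ (6x)^2 dx = 36·(2π^3/3); ∫ 2·6·(-6)·x dx = 0 (odd integrand); ∫ (-6)^2 dx = 36·2π.
So (1/(2π)) ∫_{-π}^{π} (6x - 6)^2 dx = 36π^2/3 + 36 = 12π^2 + 36.
Parseval ⇒ Σ |c_n|^2 = 12π^2 + 36.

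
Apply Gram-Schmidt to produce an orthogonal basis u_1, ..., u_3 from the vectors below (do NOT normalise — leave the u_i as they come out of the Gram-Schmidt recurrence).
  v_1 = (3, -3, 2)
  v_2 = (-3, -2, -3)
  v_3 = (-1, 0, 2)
Orthogonal basis:
  u_1 = (3, -3, 2)
  u_2 = (-39/22, -71/22, -24/11)
  u_3 = (-43/31, -129/403, 645/403)

Apply the Gram-Schmidt recurrence
  u_1 = v_1
  u_i = v_i − Σ_{j<i} ((v_i · u_j) / (u_j · u_j)) · u_j.

Step by step this gives:
  u_1 = (3, -3, 2)
  u_2 = (-39/22, -71/22, -24/11)
  u_3 = (-43/31, -129/403, 645/403)

Orthogonality check:
  u_2 · u_1 = 0 (should be 0)
  u_3 · u_1 = 0 (should be 0)
  u_3 · u_2 = 0 (should be 0)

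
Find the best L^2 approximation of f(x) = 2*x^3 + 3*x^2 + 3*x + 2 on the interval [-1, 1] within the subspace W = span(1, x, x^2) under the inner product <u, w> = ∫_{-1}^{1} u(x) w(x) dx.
g(x) = 3*x^2 + 21*x/5 + 2

The best approximation g ∈ W is the orthogonal projection of f onto W. Writing g = a_0 + a_1 x + a_2 x^2, the coefficients solve the normal equations G · a = b where
  G_{ij} = <φ_i, φ_j> and b_i = <f, φ_i>, with φ_0 = 1, φ_1 = x, φ_2 = x^2.
G =
  [2, 0, 2/3]
  [0, 2/3, 0]
  [2/3, 0, 2/5],
b = (6, 14/5, 38/15).
Solving gives a_0 = 2, a_1 = 21/5, a_2 = 3, so
  g(x) = 3*x^2 + 21*x/5 + 2.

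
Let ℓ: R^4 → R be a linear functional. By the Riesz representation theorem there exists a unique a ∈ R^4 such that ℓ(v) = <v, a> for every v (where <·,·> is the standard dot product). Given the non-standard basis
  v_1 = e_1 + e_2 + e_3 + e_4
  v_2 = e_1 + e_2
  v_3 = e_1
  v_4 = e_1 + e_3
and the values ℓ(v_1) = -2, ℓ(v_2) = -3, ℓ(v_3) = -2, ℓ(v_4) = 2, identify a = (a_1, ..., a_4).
a = (-2, -1, 4, -3)

Write a = (a_1, ..., a_4) in the standard basis. For each basis vector v_i, ℓ(v_i) = <v_i, a> is a linear equation in the a_j's. Collect the n equations into a matrix system V a = ℓ, where row i of V is v_i (expressed in the standard basis). Since V is invertible (lower-triangular with 1s on the diagonal, up to permutation), solve by back-substitution:
  V =
[[1, 1, 1, 1],
 [1, 1, 0, 0],
 [1, 0, 0, 0],
 [1, 0, 1, 0]]
  V a = (-2, -3, -2, 2)
Solving gives a = (-2, -1, 4, -3).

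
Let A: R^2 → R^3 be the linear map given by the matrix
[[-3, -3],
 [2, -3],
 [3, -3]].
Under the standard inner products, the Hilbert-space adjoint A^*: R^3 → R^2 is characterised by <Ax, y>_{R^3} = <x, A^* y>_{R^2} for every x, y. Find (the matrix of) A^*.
A^* = A^T =
[[-3, 2, 3],
 [-3, -3, -3]]

For real matrices with standard dot products, the defining identity <Ax, y> = <x, A^* y> gives (Ax)^T y = x^T (A^*) y, i.e. x^T A^T y = x^T (A^*) y. Since this holds for all x, y, we must have A^* = A^T. Therefore
A^* =
[[-3, 2, 3],
 [-3, -3, -3]].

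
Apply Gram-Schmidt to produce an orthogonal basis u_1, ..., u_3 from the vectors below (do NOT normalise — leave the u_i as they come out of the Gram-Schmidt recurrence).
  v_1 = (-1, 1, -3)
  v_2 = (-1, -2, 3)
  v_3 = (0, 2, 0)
Orthogonal basis:
  u_1 = (-1, 1, -3)
  u_2 = (-21/11, -12/11, 3/11)
  u_3 = (-2/3, 4/3, 2/3)

Apply the Gram-Schmidt recurrence
  u_1 = v_1
  u_i = v_i − Σ_{j<i} ((v_i · u_j) / (u_j · u_j)) · u_j.

Step by step this gives:
  u_1 = (-1, 1, -3)
  u_2 = (-21/11, -12/11, 3/11)
  u_3 = (-2/3, 4/3, 2/3)

Orthogonality check:
  u_2 · u_1 = 0 (should be 0)
  u_3 · u_1 = 0 (should be 0)
  u_3 · u_2 = 0 (should be 0)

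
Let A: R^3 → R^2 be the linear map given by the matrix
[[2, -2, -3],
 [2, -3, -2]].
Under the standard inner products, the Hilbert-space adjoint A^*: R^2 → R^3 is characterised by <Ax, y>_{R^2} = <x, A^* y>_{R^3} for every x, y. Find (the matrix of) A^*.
A^* = A^T =
[[2, 2],
 [-2, -3],
 [-3, -2]]

For real matrices with standard dot products, the defining identity <Ax, y> = <x, A^* y> gives (Ax)^T y = x^T (A^*) y, i.e. x^T A^T y = x^T (A^*) y. Since this holds for all x, y, we must have A^* = A^T. Therefore
A^* =
[[2, 2],
 [-2, -3],
 [-3, -2]].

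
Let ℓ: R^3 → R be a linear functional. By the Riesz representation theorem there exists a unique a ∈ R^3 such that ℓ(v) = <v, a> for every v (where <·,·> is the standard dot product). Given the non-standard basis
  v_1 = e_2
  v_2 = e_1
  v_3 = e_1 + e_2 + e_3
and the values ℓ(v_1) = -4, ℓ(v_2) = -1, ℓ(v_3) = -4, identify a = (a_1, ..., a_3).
a = (-1, -4, 1)

Write a = (a_1, ..., a_3) in the standard basis. For each basis vector v_i, ℓ(v_i) = <v_i, a> is a linear equation in the a_j's. Collect the n equations into a matrix system V a = ℓ, where row i of V is v_i (expressed in the standard basis). Since V is invertible (lower-triangular with 1s on the diagonal, up to permutation), solve by back-substitution:
  V =
[[0, 1, 0],
 [1, 0, 0],
 [1, 1, 1]]
  V a = (-4, -1, -4)
Solving gives a = (-1, -4, 1).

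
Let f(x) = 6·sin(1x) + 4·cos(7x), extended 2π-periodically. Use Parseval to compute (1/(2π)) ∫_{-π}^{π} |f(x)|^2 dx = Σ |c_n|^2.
Σ |c_n|^2 = 26

Expand |f|^2 and use orthogonality of {sin(nx), cos(mx)} on [-π, π]:
  ∫_{-π}^{π} sin(nx)^2 dx = π, ∫ cos(mx)^2 dx = π, and cross terms integrate to 0.
So ∫_{-π}^{π} f(x)^2 dx = 6^2 · π + 4^2 · π = (36 + 16)π.
Divide by 2π: (36 + 16)/2 = 26.
By Parseval, this equals Σ |c_n|^2.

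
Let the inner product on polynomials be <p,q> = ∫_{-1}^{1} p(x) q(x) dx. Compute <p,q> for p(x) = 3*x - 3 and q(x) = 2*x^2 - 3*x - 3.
<p,q> = 8

Expand the product: p(x)·q(x) = 6*x^3 - 15*x^2 + 9.
∫_{-1}^{1} of each monomial x^k gives [2/(k+1) if k even, 0 if k odd]. Integrating term-by-term (or equivalently evaluating the antiderivative F(x) = 3*x^4/2 - 5*x^3 + 9*x at the endpoints):
  F(1) − F(−1) = 11/2 − (-5/2) = 8.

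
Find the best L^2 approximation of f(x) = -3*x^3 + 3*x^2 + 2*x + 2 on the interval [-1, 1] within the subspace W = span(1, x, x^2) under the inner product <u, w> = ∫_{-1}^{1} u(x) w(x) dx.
g(x) = 3*x^2 + x/5 + 2

The best approximation g ∈ W is the orthogonal projection of f onto W. Writing g = a_0 + a_1 x + a_2 x^2, the coefficients solve the normal equations G · a = b where
  G_{ij} = <φ_i, φ_j> and b_i = <f, φ_i>, with φ_0 = 1, φ_1 = x, φ_2 = x^2.
G =
  [2, 0, 2/3]
  [0, 2/3, 0]
  [2/3, 0, 2/5],
b = (6, 2/15, 38/15).
Solving gives a_0 = 2, a_1 = 1/5, a_2 = 3, so
  g(x) = 3*x^2 + x/5 + 2.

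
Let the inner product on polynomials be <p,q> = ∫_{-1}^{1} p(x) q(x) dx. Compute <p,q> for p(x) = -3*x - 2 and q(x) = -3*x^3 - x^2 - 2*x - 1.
<p,q> = 194/15

Expand the product: p(x)·q(x) = 9*x^4 + 9*x^3 + 8*x^2 + 7*x + 2.
∫_{-1}^{1} of each monomial x^k gives [2/(k+1) if k even, 0 if k odd]. Integrating term-by-term (or equivalently evaluating the antiderivative F(x) = 9*x^5/5 + 9*x^4/4 + 8*x^3/3 + 7*x^2/2 + 2*x at the endpoints):
  F(1) − F(−1) = 733/60 − (-43/60) = 194/15.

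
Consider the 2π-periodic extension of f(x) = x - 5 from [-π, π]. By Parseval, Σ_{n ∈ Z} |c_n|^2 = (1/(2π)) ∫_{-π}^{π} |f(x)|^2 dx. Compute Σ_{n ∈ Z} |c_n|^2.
Σ |c_n|^2 = π^2/3 + 25

Expand and integrate term by term over [-π, π]:
  ∫ (x)^2 dx = 1·(2π^3/3); ∫ 2·1·(-5)·x dx = 0 (odd integrand); ∫ (-5)^2 dx = 25·2π.
So (1/(2π)) ∫_{-π}^{π} (x - 5)^2 dx = 1π^2/3 + 25 = π^2/3 + 25.
Parseval ⇒ Σ |c_n|^2 = π^2/3 + 25.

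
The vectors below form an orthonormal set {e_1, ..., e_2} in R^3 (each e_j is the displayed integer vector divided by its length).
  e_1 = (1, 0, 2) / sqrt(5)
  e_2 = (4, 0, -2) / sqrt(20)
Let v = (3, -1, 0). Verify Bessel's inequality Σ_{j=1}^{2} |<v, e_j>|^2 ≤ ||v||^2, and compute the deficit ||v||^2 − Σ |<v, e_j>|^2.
Σ |<v, e_j>|^2 = 9; ||v||^2 = 10; deficit = 1

Write each e_j = u_j / sqrt(<u_j, u_j>) where u_j is the displayed integer vector. Then <v, e_j> = <v, u_j> / sqrt(<u_j, u_j>), so |<v, e_j>|^2 = <v, u_j>^2 / <u_j, u_j>.
Coefficients: <v, e_1> = 3/sqrt(5), <v, e_2> = 12/sqrt(20).
Square and sum: Σ |<v, e_j>|^2 = 9.
Compute ||v||^2 = v·v = 10.
Deficit = 10 − 9 = 1 ≥ 0, confirming Bessel's inequality. (The deficit equals ||v − Σ <v,e_j> e_j||^2, the squared distance from v to span{e_j}.)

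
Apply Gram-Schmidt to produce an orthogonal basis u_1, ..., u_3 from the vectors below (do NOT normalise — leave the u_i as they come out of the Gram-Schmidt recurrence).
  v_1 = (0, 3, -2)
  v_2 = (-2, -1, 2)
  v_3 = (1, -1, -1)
Orthogonal basis:
  u_1 = (0, 3, -2)
  u_2 = (-2, 8/13, 12/13)
  u_3 = (-6/17, -6/17, -9/17)

Apply the Gram-Schmidt recurrence
  u_1 = v_1
  u_i = v_i − Σ_{j<i} ((v_i · u_j) / (u_j · u_j)) · u_j.

Step by step this gives:
  u_1 = (0, 3, -2)
  u_2 = (-2, 8/13, 12/13)
  u_3 = (-6/17, -6/17, -9/17)

Orthogonality check:
  u_2 · u_1 = 0 (should be 0)
  u_3 · u_1 = 0 (should be 0)
  u_3 · u_2 = 0 (should be 0)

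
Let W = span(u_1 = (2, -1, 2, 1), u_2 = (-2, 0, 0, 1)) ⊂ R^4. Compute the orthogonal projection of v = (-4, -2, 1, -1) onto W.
proj_W(v) = (-118/41, 4/41, -8/41, 51/41)

Set up U = [u_1 | ... | u_2] ∈ R^(4×2). The projector onto W = col(U) is P = U (U^T U)^(-1) U^T.
Compute U^T U =
  [10, -3]
  [-3, 5],
and U^T v = (-5, 7).
Solve U^T U · c = U^T v for the coefficients: c = (-4/41, 55/41). The projection is proj_W(v) = U c.
Check: (v - proj_W(v)) · u_1 = 0  (should be 0).
Check: (v - proj_W(v)) · u_2 = 0  (should be 0).
Result: proj_W(v) = (-118/41, 4/41, -8/41, 51/41).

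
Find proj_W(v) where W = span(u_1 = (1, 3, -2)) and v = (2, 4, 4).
proj_W(v) = (3/7, 9/7, -6/7)

Set up U = [u_1 | ... | u_1] ∈ R^(3×1). The projector onto W = col(U) is P = U (U^T U)^(-1) U^T.
Compute U^T U =
  [14],
and U^T v = (6).
Solve U^T U · c = U^T v for the coefficients: c = (3/7). The projection is proj_W(v) = U c.
Check: (v - proj_W(v)) · u_1 = 0  (should be 0).
Result: proj_W(v) = (3/7, 9/7, -6/7).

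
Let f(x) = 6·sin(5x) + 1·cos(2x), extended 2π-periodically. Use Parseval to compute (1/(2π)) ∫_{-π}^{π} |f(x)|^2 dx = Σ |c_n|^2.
Σ |c_n|^2 = 37/2

Expand |f|^2 and use orthogonality of {sin(nx), cos(mx)} on [-π, π]:
  ∫_{-π}^{π} sin(nx)^2 dx = π, ∫ cos(mx)^2 dx = π, and cross terms integrate to 0.
So ∫_{-π}^{π} f(x)^2 dx = 6^2 · π + 1^2 · π = (36 + 1)π.
Divide by 2π: (36 + 1)/2 = 37/2.
By Parseval, this equals Σ |c_n|^2.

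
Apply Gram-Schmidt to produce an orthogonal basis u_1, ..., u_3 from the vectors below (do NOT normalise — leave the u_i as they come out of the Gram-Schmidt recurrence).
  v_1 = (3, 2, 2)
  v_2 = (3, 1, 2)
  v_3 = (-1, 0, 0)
Orthogonal basis:
  u_1 = (3, 2, 2)
  u_2 = (6/17, -13/17, 4/17)
  u_3 = (-4/13, 0, 6/13)

Apply the Gram-Schmidt recurrence
  u_1 = v_1
  u_i = v_i − Σ_{j<i} ((v_i · u_j) / (u_j · u_j)) · u_j.

Step by step this gives:
  u_1 = (3, 2, 2)
  u_2 = (6/17, -13/17, 4/17)
  u_3 = (-4/13, 0, 6/13)

Orthogonality check:
  u_2 · u_1 = 0 (should be 0)
  u_3 · u_1 = 0 (should be 0)
  u_3 · u_2 = 0 (should be 0)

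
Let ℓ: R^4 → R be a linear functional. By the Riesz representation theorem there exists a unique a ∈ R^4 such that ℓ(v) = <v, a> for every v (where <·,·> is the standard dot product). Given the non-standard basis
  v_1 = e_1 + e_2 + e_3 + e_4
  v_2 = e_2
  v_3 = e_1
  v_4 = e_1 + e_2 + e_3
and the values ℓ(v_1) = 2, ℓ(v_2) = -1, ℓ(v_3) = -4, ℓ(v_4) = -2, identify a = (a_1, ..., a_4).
a = (-4, -1, 3, 4)

Write a = (a_1, ..., a_4) in the standard basis. For each basis vector v_i, ℓ(v_i) = <v_i, a> is a linear equation in the a_j's. Collect the n equations into a matrix system V a = ℓ, where row i of V is v_i (expressed in the standard basis). Since V is invertible (lower-triangular with 1s on the diagonal, up to permutation), solve by back-substitution:
  V =
[[1, 1, 1, 1],
 [0, 1, 0, 0],
 [1, 0, 0, 0],
 [1, 1, 1, 0]]
  V a = (2, -1, -4, -2)
Solving gives a = (-4, -1, 3, 4).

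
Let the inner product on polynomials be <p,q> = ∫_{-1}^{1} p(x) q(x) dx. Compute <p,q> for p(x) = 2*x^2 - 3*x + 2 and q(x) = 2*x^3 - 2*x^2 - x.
<p,q> = -14/3

Expand the product: p(x)·q(x) = 4*x^5 - 10*x^4 + 8*x^3 - x^2 - 2*x.
∫_{-1}^{1} of each monomial x^k gives [2/(k+1) if k even, 0 if k odd]. Integrating term-by-term (or equivalently evaluating the antiderivative F(x) = 2*x^6/3 - 2*x^5 + 2*x^4 - x^3/3 - x^2 at the endpoints):
  F(1) − F(−1) = -2/3 − (4) = -14/3.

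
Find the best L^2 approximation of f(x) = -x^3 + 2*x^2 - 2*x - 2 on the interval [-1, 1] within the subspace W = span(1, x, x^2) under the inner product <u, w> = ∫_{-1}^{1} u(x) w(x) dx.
g(x) = 2*x^2 - 13*x/5 - 2

The best approximation g ∈ W is the orthogonal projection of f onto W. Writing g = a_0 + a_1 x + a_2 x^2, the coefficients solve the normal equations G · a = b where
  G_{ij} = <φ_i, φ_j> and b_i = <f, φ_i>, with φ_0 = 1, φ_1 = x, φ_2 = x^2.
G =
  [2, 0, 2/3]
  [0, 2/3, 0]
  [2/3, 0, 2/5],
b = (-8/3, -26/15, -8/15).
Solving gives a_0 = -2, a_1 = -13/5, a_2 = 2, so
  g(x) = 2*x^2 - 13*x/5 - 2.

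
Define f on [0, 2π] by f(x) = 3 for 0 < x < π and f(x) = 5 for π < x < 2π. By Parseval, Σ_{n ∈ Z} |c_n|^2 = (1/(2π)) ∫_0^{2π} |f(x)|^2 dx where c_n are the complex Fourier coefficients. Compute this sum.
Σ |c_n|^2 = 17

Parseval equates the L^2 energy of f (normalised by 1/(2π)) with the ℓ^2 sum of its Fourier coefficients: (1/(2π)) ∫_0^{2π} |f|^2 = Σ |c_n|^2.
Compute the left side: (1/(2π)) [∫_0^π 3^2 dx + ∫_π^{2π} 5^2 dx] = (1/(2π)) · (9π + 25π) = (9 + 25)/2 = 17.
So Σ_{n ∈ Z} |c_n|^2 = 17.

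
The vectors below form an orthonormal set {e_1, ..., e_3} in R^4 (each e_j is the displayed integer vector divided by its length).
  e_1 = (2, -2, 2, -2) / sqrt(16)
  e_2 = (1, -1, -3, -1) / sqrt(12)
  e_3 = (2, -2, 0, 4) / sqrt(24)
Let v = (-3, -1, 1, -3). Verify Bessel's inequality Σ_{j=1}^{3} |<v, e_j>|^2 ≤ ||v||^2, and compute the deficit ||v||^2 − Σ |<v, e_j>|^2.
Σ |<v, e_j>|^2 = 12; ||v||^2 = 20; deficit = 8

Write each e_j = u_j / sqrt(<u_j, u_j>) where u_j is the displayed integer vector. Then <v, e_j> = <v, u_j> / sqrt(<u_j, u_j>), so |<v, e_j>|^2 = <v, u_j>^2 / <u_j, u_j>.
Coefficients: <v, e_1> = 4/sqrt(16), <v, e_2> = -2/sqrt(12), <v, e_3> = -16/sqrt(24).
Square and sum: Σ |<v, e_j>|^2 = 12.
Compute ||v||^2 = v·v = 20.
Deficit = 20 − 12 = 8 ≥ 0, confirming Bessel's inequality. (The deficit equals ||v − Σ <v,e_j> e_j||^2, the squared distance from v to span{e_j}.)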